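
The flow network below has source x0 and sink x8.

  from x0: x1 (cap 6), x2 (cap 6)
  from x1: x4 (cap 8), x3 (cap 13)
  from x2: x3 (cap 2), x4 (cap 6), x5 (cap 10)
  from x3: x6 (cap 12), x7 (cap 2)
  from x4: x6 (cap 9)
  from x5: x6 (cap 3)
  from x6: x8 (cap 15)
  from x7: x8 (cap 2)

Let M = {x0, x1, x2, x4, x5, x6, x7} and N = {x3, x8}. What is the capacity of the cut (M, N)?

32

Edges leaving {x0, x1, x2, x4, x5, x6, x7}: x1→x3 (13), x2→x3 (2), x6→x8 (15), x7→x8 (2).
Cut capacity = 13 + 2 + 15 + 2 = 32.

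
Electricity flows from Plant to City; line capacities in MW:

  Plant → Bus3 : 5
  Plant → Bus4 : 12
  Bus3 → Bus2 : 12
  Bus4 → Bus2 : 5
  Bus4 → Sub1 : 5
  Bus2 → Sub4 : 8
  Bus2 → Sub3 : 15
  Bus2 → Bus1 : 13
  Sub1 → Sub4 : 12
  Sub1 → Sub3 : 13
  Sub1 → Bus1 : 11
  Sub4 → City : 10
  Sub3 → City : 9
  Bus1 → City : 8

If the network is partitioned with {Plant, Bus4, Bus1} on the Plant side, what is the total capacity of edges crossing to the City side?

23

Edges leaving {Plant, Bus4, Bus1}: Plant→Bus3 (5), Bus4→Bus2 (5), Bus4→Sub1 (5), Bus1→City (8).
Cut capacity = 5 + 5 + 5 + 8 = 23.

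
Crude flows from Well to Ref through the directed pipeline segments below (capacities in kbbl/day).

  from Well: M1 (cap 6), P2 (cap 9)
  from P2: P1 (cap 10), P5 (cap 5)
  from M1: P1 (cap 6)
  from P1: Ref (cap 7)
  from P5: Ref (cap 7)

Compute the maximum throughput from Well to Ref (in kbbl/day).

12

Augment Well→P2→P1→Ref: bottleneck 7, flow now 7.
Augment Well→P2→P5→Ref: bottleneck 2, flow now 9.
Augment Well→M1→P1→P2→P5→Ref: bottleneck 3, flow now 12. (uses reverse residual edge)
No augmenting path remains; maximum flow = 12.
In the residual graph, reachable from Well: {Well, P2, M1, P1}.
Min-cut edges: P2→P5 (5), P1→Ref (7); capacity 5 + 7 = 12.
This cut is saturated, so no flow can exceed 12.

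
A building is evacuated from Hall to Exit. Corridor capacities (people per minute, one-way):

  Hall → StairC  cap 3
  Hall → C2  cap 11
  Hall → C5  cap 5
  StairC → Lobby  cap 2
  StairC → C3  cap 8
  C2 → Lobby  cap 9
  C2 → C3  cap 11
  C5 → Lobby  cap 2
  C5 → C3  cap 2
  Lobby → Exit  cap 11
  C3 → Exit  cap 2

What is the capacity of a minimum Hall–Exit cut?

13

Augment Hall→StairC→Lobby→Exit: bottleneck 2, flow now 2.
Augment Hall→StairC→C3→Exit: bottleneck 1, flow now 3.
Augment Hall→C2→Lobby→Exit: bottleneck 9, flow now 12.
Augment Hall→C2→C3→Exit: bottleneck 1, flow now 13.
No augmenting path remains; maximum flow = 13.
By max-flow min-cut, the minimum cut capacity equals the max flow.
In the residual graph, reachable from Hall: {Hall, StairC, C2, C5, Lobby, C3}.
Min-cut edges: Lobby→Exit (11), C3→Exit (2); capacity 11 + 2 = 13.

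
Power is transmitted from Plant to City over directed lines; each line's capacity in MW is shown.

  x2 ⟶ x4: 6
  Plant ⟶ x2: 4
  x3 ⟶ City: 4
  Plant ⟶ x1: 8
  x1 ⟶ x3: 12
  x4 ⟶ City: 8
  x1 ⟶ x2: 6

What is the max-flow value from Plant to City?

Augment Plant→x1→x3→City: bottleneck 4, flow now 4.
Augment Plant→x2→x4→City: bottleneck 4, flow now 8.
Augment Plant→x1→x2→x4→City: bottleneck 2, flow now 10.
No augmenting path remains; maximum flow = 10.
In the residual graph, reachable from Plant: {Plant, x1, x2, x3}.
Min-cut edges: x2→x4 (6), x3→City (4); capacity 6 + 4 = 10.
This cut is saturated, so no flow can exceed 10.

10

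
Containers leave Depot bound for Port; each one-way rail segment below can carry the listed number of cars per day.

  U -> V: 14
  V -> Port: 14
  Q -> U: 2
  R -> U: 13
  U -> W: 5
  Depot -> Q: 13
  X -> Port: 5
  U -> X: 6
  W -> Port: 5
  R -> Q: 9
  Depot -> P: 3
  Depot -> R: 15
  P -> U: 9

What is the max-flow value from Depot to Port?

18

Augment Depot→P→U→V→Port: bottleneck 3, flow now 3.
Augment Depot→Q→U→V→Port: bottleneck 2, flow now 5.
Augment Depot→R→U→V→Port: bottleneck 9, flow now 14.
Augment Depot→R→U→W→Port: bottleneck 4, flow now 18.
No augmenting path remains; maximum flow = 18.
In the residual graph, reachable from Depot: {Depot, Q, R}.
Min-cut edges: Depot→P (3), Q→U (2), R→U (13); capacity 3 + 2 + 13 = 18.
This cut is saturated, so no flow can exceed 18.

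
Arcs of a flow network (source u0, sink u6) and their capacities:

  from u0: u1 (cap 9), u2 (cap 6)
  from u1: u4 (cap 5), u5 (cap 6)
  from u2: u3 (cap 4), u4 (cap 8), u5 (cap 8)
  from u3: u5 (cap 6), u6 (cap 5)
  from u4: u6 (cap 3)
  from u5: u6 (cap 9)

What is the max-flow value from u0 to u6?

15

Augment u0→u1→u4→u6: bottleneck 3, flow now 3.
Augment u0→u1→u5→u6: bottleneck 6, flow now 9.
Augment u0→u2→u3→u6: bottleneck 4, flow now 13.
Augment u0→u2→u5→u6: bottleneck 2, flow now 15.
No augmenting path remains; maximum flow = 15.
In the residual graph, reachable from u0: {u0}.
Min-cut edges: u0→u1 (9), u0→u2 (6); capacity 9 + 6 = 15.
This cut is saturated, so no flow can exceed 15.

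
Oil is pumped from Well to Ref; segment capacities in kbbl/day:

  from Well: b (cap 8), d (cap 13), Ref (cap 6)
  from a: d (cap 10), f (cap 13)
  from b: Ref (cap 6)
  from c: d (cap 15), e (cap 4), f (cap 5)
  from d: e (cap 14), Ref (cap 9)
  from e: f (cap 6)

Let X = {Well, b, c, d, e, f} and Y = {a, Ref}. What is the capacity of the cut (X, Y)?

21

Edges leaving {Well, b, c, d, e, f}: Well→Ref (6), b→Ref (6), d→Ref (9).
Cut capacity = 6 + 6 + 9 = 21.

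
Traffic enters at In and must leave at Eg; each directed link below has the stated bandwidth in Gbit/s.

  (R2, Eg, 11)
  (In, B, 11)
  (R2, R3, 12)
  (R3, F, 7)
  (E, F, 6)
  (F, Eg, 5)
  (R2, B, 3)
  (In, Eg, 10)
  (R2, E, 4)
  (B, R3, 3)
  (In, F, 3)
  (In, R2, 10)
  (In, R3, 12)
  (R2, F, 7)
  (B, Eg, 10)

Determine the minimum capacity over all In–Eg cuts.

Augment In→Eg: bottleneck 10, flow now 10.
Augment In→B→Eg: bottleneck 10, flow now 20.
Augment In→R2→Eg: bottleneck 10, flow now 30.
Augment In→F→Eg: bottleneck 3, flow now 33.
Augment In→R3→F→Eg: bottleneck 2, flow now 35.
No augmenting path remains; maximum flow = 35.
By max-flow min-cut, the minimum cut capacity equals the max flow.
In the residual graph, reachable from In: {In, B, R3, F}.
Min-cut edges: In→R2 (10), In→Eg (10), B→Eg (10), F→Eg (5); capacity 10 + 10 + 10 + 5 = 35.

35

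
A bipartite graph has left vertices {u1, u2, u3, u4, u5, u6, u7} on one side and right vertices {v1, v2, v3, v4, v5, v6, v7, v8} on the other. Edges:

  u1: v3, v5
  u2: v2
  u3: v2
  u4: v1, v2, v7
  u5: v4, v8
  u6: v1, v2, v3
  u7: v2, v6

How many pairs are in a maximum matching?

6

Unit-capacity flow: source→left, listed edges, right→sink; max matching = max flow.
Augmenting path u1→v3 (+1); matched 1.
Augmenting path u2→v2 (+1); matched 2.
Augmenting path u4→v1 (+1); matched 3.
Augmenting path u5→v4 (+1); matched 4.
Augmenting path u7→v6 (+1); matched 5.
Augmenting path u6→v1→u4→v7 (+1); matched 6.
No augmenting path remains; maximum matching = 6.
König certificate: {u1, u4, u5, u6, u7, v2} is a vertex cover of size 6 (every listed pair touches it), so no matching can be larger.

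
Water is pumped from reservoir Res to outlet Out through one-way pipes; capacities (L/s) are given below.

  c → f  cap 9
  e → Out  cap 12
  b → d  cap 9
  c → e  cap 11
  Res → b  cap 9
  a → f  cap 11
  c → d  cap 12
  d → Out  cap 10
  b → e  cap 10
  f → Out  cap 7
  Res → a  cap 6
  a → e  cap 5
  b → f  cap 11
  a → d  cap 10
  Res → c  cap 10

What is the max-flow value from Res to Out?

Augment Res→a→d→Out: bottleneck 6, flow now 6.
Augment Res→b→d→Out: bottleneck 4, flow now 10.
Augment Res→b→e→Out: bottleneck 5, flow now 15.
Augment Res→c→e→Out: bottleneck 7, flow now 22.
Augment Res→c→f→Out: bottleneck 3, flow now 25.
No augmenting path remains; maximum flow = 25.
In the residual graph, reachable from Res: {Res}.
Min-cut edges: Res→a (6), Res→b (9), Res→c (10); capacity 6 + 9 + 10 = 25.
This cut is saturated, so no flow can exceed 25.

25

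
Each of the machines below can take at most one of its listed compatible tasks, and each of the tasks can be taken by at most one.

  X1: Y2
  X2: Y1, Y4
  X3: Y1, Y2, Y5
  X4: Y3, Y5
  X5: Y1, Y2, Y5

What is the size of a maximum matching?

Unit-capacity flow: source→left, listed edges, right→sink; max matching = max flow.
Augmenting path X1→Y2 (+1); matched 1.
Augmenting path X2→Y1 (+1); matched 2.
Augmenting path X3→Y5 (+1); matched 3.
Augmenting path X4→Y3 (+1); matched 4.
Augmenting path X5→Y1→X2→Y4 (+1); matched 5.
No augmenting path remains; maximum matching = 5.
König certificate: {X1, X2, X3, X4, X5} is a vertex cover of size 5 (every listed pair touches it), so no matching can be larger.

5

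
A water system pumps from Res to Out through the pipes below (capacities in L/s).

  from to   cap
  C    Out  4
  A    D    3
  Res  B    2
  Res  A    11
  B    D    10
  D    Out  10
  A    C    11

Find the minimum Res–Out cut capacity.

Augment Res→A→C→Out: bottleneck 4, flow now 4.
Augment Res→A→D→Out: bottleneck 3, flow now 7.
Augment Res→B→D→Out: bottleneck 2, flow now 9.
No augmenting path remains; maximum flow = 9.
By max-flow min-cut, the minimum cut capacity equals the max flow.
In the residual graph, reachable from Res: {Res, A, C}.
Min-cut edges: Res→B (2), A→D (3), C→Out (4); capacity 2 + 3 + 4 = 9.

9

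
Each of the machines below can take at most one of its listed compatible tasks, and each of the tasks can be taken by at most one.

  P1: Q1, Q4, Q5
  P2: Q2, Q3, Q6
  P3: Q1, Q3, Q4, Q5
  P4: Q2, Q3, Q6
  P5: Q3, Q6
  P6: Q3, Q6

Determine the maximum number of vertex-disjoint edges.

Unit-capacity flow: source→left, listed edges, right→sink; max matching = max flow.
Augmenting path P1→Q1 (+1); matched 1.
Augmenting path P2→Q2 (+1); matched 2.
Augmenting path P3→Q3 (+1); matched 3.
Augmenting path P4→Q6 (+1); matched 4.
Augmenting path P5→Q3→P3→Q4 (+1); matched 5.
No augmenting path remains; maximum matching = 5.
König certificate: {P1, P3, Q2, Q3, Q6} is a vertex cover of size 5 (every listed pair touches it), so no matching can be larger.

5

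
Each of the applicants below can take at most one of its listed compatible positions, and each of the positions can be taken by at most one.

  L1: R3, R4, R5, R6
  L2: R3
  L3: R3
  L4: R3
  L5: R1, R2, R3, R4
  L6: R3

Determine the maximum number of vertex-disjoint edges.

3

Unit-capacity flow: source→left, listed edges, right→sink; max matching = max flow.
Augmenting path L1→R3 (+1); matched 1.
Augmenting path L5→R1 (+1); matched 2.
Augmenting path L2→R3→L1→R4 (+1); matched 3.
No augmenting path remains; maximum matching = 3.
König certificate: {L1, L5, R3} is a vertex cover of size 3 (every listed pair touches it), so no matching can be larger.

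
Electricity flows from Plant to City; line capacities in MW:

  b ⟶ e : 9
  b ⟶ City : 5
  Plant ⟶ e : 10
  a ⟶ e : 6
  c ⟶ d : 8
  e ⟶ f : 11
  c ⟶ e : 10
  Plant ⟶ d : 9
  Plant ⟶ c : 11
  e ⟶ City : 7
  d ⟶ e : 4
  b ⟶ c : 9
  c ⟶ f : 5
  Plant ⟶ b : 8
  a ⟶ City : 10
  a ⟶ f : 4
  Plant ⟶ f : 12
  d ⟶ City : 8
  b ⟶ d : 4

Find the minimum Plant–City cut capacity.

20

Augment Plant→b→City: bottleneck 5, flow now 5.
Augment Plant→d→City: bottleneck 8, flow now 13.
Augment Plant→e→City: bottleneck 7, flow now 20.
No augmenting path remains; maximum flow = 20.
By max-flow min-cut, the minimum cut capacity equals the max flow.
In the residual graph, reachable from Plant: {Plant, b, c, d, e, f}.
Min-cut edges: b→City (5), d→City (8), e→City (7); capacity 5 + 8 + 7 = 20.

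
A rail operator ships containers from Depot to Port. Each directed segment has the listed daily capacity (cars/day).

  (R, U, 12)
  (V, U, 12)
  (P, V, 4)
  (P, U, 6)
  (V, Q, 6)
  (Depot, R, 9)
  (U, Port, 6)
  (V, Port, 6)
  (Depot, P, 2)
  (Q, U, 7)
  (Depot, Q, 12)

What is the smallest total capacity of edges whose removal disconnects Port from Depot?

Augment Depot→P→U→Port: bottleneck 2, flow now 2.
Augment Depot→Q→U→Port: bottleneck 4, flow now 6.
Augment Depot→Q→U→P→V→Port: bottleneck 2, flow now 8. (uses reverse residual edge)
No augmenting path remains; maximum flow = 8.
By max-flow min-cut, the minimum cut capacity equals the max flow.
In the residual graph, reachable from Depot: {Depot, Q, R, U}.
Min-cut edges: Depot→P (2), U→Port (6); capacity 2 + 6 = 8.

8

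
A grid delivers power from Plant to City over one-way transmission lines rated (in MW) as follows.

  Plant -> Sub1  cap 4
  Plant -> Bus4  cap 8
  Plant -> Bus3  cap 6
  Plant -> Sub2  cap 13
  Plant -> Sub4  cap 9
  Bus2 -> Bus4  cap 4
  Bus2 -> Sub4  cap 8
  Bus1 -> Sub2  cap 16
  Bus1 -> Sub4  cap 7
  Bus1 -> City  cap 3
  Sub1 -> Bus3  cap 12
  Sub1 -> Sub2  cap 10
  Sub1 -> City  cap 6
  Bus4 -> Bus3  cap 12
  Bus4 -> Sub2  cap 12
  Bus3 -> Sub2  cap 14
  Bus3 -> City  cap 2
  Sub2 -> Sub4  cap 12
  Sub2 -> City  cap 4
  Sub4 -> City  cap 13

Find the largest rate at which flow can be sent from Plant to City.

Augment Plant→Sub1→City: bottleneck 4, flow now 4.
Augment Plant→Bus3→City: bottleneck 2, flow now 6.
Augment Plant→Sub2→City: bottleneck 4, flow now 10.
Augment Plant→Sub4→City: bottleneck 9, flow now 19.
Augment Plant→Sub2→Sub4→City: bottleneck 4, flow now 23.
No augmenting path remains; maximum flow = 23.
In the residual graph, reachable from Plant: {Plant, Bus4, Bus3, Sub2, Sub4}.
Min-cut edges: Plant→Sub1 (4), Bus3→City (2), Sub2→City (4), Sub4→City (13); capacity 4 + 2 + 4 + 13 = 23.
This cut is saturated, so no flow can exceed 23.

23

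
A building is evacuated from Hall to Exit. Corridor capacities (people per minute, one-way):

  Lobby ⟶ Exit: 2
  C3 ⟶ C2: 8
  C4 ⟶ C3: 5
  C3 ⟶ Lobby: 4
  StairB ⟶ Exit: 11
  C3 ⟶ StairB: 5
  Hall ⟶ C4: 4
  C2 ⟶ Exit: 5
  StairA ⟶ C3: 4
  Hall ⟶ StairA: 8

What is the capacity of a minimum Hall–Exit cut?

8

Augment Hall→C4→C3→StairB→Exit: bottleneck 4, flow now 4.
Augment Hall→StairA→C3→StairB→Exit: bottleneck 1, flow now 5.
Augment Hall→StairA→C3→Lobby→Exit: bottleneck 2, flow now 7.
Augment Hall→StairA→C3→C2→Exit: bottleneck 1, flow now 8.
No augmenting path remains; maximum flow = 8.
By max-flow min-cut, the minimum cut capacity equals the max flow.
In the residual graph, reachable from Hall: {Hall, StairA}.
Min-cut edges: Hall→C4 (4), StairA→C3 (4); capacity 4 + 4 = 8.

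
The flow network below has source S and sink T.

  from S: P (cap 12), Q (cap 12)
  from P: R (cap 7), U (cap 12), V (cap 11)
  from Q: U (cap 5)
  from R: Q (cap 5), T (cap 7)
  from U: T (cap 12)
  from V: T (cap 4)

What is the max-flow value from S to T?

Augment S→P→R→T: bottleneck 7, flow now 7.
Augment S→P→U→T: bottleneck 5, flow now 12.
Augment S→Q→U→T: bottleneck 5, flow now 17.
No augmenting path remains; maximum flow = 17.
In the residual graph, reachable from S: {S, Q}.
Min-cut edges: S→P (12), Q→U (5); capacity 12 + 5 = 17.
This cut is saturated, so no flow can exceed 17.

17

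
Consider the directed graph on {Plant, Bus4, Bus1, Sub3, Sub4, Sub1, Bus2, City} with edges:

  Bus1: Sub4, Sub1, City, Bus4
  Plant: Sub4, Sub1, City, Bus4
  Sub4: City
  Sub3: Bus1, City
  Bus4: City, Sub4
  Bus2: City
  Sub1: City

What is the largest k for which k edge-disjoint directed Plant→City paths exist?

Assign every edge capacity 1; by Menger, the answer equals the max flow.
Path Plant→City (+1); total 1.
Path Plant→Bus4→City (+1); total 2.
Path Plant→Sub4→City (+1); total 3.
Path Plant→Sub1→City (+1); total 4.
No residual Plant→City path; max flow = 4.
Certifying cut of size 4: {Plant→Bus4, Plant→City, Plant→Sub1, Plant→Sub4}.

4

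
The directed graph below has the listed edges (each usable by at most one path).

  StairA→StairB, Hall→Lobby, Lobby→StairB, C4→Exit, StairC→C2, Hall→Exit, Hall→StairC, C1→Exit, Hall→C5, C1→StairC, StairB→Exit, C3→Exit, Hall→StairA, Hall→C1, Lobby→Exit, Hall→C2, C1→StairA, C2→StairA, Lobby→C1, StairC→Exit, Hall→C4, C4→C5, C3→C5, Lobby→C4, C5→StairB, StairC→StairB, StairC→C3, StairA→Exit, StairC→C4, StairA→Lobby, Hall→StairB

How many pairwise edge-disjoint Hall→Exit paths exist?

8

Assign every edge capacity 1; by Menger, the answer equals the max flow.
Path Hall→Exit (+1); total 1.
Path Hall→Lobby→Exit (+1); total 2.
Path Hall→StairC→Exit (+1); total 3.
Path Hall→C4→Exit (+1); total 4.
Path Hall→C1→Exit (+1); total 5.
Path Hall→StairA→Exit (+1); total 6.
Path Hall→StairB→Exit (+1); total 7.
Path Hall→C2→StairA→Lobby→C1→StairC→C3→Exit (+1); total 8.
No residual Hall→Exit path; max flow = 8.
Certifying cut of size 8: {Hall→C1, Hall→C2, Hall→C4, Hall→Exit, Hall→Lobby, Hall→StairA, Hall→StairC, StairB→Exit}.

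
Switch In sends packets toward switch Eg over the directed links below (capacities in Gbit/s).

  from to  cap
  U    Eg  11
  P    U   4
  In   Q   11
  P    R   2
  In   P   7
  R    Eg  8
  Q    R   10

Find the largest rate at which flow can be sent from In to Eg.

Augment In→P→R→Eg: bottleneck 2, flow now 2.
Augment In→P→U→Eg: bottleneck 4, flow now 6.
Augment In→Q→R→Eg: bottleneck 6, flow now 12.
No augmenting path remains; maximum flow = 12.
In the residual graph, reachable from In: {In, P, Q, R}.
Min-cut edges: P→U (4), R→Eg (8); capacity 4 + 8 = 12.
This cut is saturated, so no flow can exceed 12.

12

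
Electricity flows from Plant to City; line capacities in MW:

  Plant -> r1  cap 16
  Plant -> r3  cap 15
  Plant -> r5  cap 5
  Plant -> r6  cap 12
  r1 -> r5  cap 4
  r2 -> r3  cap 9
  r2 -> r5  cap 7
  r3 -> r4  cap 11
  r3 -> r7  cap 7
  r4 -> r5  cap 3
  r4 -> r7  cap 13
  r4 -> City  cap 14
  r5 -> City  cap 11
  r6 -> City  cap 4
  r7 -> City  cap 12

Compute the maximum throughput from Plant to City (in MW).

28

Augment Plant→r5→City: bottleneck 5, flow now 5.
Augment Plant→r6→City: bottleneck 4, flow now 9.
Augment Plant→r1→r5→City: bottleneck 4, flow now 13.
Augment Plant→r3→r4→City: bottleneck 11, flow now 24.
Augment Plant→r3→r7→City: bottleneck 4, flow now 28.
No augmenting path remains; maximum flow = 28.
In the residual graph, reachable from Plant: {Plant, r1, r6}.
Min-cut edges: Plant→r3 (15), Plant→r5 (5), r1→r5 (4), r6→City (4); capacity 15 + 5 + 4 + 4 = 28.
This cut is saturated, so no flow can exceed 28.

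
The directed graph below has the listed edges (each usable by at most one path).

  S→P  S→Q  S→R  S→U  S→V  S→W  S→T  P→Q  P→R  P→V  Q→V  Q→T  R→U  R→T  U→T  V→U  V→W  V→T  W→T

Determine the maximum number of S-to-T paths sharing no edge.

6

Assign every edge capacity 1; by Menger, the answer equals the max flow.
Path S→T (+1); total 1.
Path S→Q→T (+1); total 2.
Path S→R→T (+1); total 3.
Path S→U→T (+1); total 4.
Path S→V→T (+1); total 5.
Path S→W→T (+1); total 6.
No residual S→T path; max flow = 6.
Certifying cut of size 6: {Q→T, R→T, S→T, U→T, V→T, W→T}.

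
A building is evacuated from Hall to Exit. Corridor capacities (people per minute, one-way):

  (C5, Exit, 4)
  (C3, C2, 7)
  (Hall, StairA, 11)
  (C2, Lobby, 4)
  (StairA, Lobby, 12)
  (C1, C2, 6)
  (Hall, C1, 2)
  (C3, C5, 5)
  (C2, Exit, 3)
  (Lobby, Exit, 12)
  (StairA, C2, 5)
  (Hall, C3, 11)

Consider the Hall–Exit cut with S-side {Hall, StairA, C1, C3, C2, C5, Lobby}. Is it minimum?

Given cut capacity: 3 + 4 + 12 = 19.
Augment Hall→StairA→C2→Exit: bottleneck 3, flow now 3.
Augment Hall→StairA→Lobby→Exit: bottleneck 8, flow now 11.
Augment Hall→C3→C5→Exit: bottleneck 4, flow now 15.
Augment Hall→C1→C2→Lobby→Exit: bottleneck 2, flow now 17.
Augment Hall→C3→C2→Lobby→Exit: bottleneck 2, flow now 19.
No augmenting path remains; maximum flow = 19.
Cut capacity 19 equals the max flow, so it is a minimum cut.

Yes — it is a minimum cut (capacity 19).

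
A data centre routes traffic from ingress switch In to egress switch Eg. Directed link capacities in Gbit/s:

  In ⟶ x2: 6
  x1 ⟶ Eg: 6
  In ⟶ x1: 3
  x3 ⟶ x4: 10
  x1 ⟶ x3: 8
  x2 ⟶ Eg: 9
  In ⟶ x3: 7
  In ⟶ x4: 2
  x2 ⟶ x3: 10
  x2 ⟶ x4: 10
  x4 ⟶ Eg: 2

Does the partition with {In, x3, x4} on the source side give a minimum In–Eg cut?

Yes — it is a minimum cut (capacity 11).

Given cut capacity: 3 + 6 + 2 = 11.
Augment In→x1→Eg: bottleneck 3, flow now 3.
Augment In→x2→Eg: bottleneck 6, flow now 9.
Augment In→x4→Eg: bottleneck 2, flow now 11.
No augmenting path remains; maximum flow = 11.
Cut capacity 11 equals the max flow, so it is a minimum cut.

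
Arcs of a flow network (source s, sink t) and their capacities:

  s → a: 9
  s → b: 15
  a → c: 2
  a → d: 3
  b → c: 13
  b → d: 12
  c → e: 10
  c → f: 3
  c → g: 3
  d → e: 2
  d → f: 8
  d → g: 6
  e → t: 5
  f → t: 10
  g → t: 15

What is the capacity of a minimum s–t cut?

Augment s→a→c→e→t: bottleneck 2, flow now 2.
Augment s→a→d→e→t: bottleneck 2, flow now 4.
Augment s→a→d→f→t: bottleneck 1, flow now 5.
Augment s→b→c→e→t: bottleneck 1, flow now 6.
Augment s→b→c→f→t: bottleneck 3, flow now 9.
Augment s→b→c→g→t: bottleneck 3, flow now 12.
Augment s→b→d→f→t: bottleneck 6, flow now 18.
Augment s→b→d→g→t: bottleneck 2, flow now 20.
No augmenting path remains; maximum flow = 20.
By max-flow min-cut, the minimum cut capacity equals the max flow.
In the residual graph, reachable from s: {s, a}.
Min-cut edges: s→b (15), a→c (2), a→d (3); capacity 15 + 2 + 3 = 20.

20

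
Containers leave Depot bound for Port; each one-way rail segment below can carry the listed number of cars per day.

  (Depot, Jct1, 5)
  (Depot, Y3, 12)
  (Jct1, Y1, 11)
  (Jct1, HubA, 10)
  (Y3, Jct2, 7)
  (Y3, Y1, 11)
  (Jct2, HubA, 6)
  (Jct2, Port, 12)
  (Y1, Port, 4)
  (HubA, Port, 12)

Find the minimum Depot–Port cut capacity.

Augment Depot→Jct1→Y1→Port: bottleneck 4, flow now 4.
Augment Depot→Jct1→HubA→Port: bottleneck 1, flow now 5.
Augment Depot→Y3→Jct2→Port: bottleneck 7, flow now 12.
Augment Depot→Y3→Y1→Jct1→HubA→Port: bottleneck 4, flow now 16. (uses reverse residual edge)
No augmenting path remains; maximum flow = 16.
By max-flow min-cut, the minimum cut capacity equals the max flow.
In the residual graph, reachable from Depot: {Depot, Y3, Y1}.
Min-cut edges: Depot→Jct1 (5), Y3→Jct2 (7), Y1→Port (4); capacity 5 + 7 + 4 = 16.

16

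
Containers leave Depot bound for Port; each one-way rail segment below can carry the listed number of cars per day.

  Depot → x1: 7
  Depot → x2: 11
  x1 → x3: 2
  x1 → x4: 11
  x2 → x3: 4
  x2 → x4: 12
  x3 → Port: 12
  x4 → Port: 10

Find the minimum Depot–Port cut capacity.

16

Augment Depot→x1→x3→Port: bottleneck 2, flow now 2.
Augment Depot→x1→x4→Port: bottleneck 5, flow now 7.
Augment Depot→x2→x3→Port: bottleneck 4, flow now 11.
Augment Depot→x2→x4→Port: bottleneck 5, flow now 16.
No augmenting path remains; maximum flow = 16.
By max-flow min-cut, the minimum cut capacity equals the max flow.
In the residual graph, reachable from Depot: {Depot, x1, x2, x4}.
Min-cut edges: x1→x3 (2), x2→x3 (4), x4→Port (10); capacity 2 + 4 + 10 = 16.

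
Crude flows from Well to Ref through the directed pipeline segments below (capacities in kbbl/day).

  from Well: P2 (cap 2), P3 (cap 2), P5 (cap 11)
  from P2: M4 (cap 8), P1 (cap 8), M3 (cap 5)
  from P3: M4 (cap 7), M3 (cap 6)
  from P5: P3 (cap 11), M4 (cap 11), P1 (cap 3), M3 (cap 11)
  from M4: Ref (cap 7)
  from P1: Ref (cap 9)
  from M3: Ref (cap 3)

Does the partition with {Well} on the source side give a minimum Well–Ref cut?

Yes — it is a minimum cut (capacity 15).

Given cut capacity: 2 + 2 + 11 = 15.
Augment Well→P2→M4→Ref: bottleneck 2, flow now 2.
Augment Well→P3→M4→Ref: bottleneck 2, flow now 4.
Augment Well→P5→M4→Ref: bottleneck 3, flow now 7.
Augment Well→P5→P1→Ref: bottleneck 3, flow now 10.
Augment Well→P5→M3→Ref: bottleneck 3, flow now 13.
Augment Well→P5→M4→P2→P1→Ref: bottleneck 2, flow now 15. (uses reverse residual edge)
No augmenting path remains; maximum flow = 15.
Cut capacity 15 equals the max flow, so it is a minimum cut.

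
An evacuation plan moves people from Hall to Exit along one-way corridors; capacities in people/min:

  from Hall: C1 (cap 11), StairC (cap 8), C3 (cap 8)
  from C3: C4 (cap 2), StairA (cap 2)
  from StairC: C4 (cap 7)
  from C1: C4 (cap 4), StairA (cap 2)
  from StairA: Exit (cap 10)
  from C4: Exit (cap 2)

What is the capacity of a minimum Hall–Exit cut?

6

Augment Hall→C3→StairA→Exit: bottleneck 2, flow now 2.
Augment Hall→C3→C4→Exit: bottleneck 2, flow now 4.
Augment Hall→C1→StairA→Exit: bottleneck 2, flow now 6.
No augmenting path remains; maximum flow = 6.
By max-flow min-cut, the minimum cut capacity equals the max flow.
In the residual graph, reachable from Hall: {Hall, C3, StairC, C1, C4}.
Min-cut edges: C3→StairA (2), C1→StairA (2), C4→Exit (2); capacity 2 + 2 + 2 = 6.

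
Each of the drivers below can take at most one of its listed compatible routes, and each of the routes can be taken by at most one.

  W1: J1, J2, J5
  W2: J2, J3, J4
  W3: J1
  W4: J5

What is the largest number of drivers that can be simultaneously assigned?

4

Unit-capacity flow: source→left, listed edges, right→sink; max matching = max flow.
Augmenting path W1→J1 (+1); matched 1.
Augmenting path W2→J2 (+1); matched 2.
Augmenting path W4→J5 (+1); matched 3.
Augmenting path W3→J1→W1→J2→W2→J3 (+1); matched 4.
No augmenting path remains; maximum matching = 4.
König certificate: {W1, W2, W3, W4} is a vertex cover of size 4 (every listed pair touches it), so no matching can be larger.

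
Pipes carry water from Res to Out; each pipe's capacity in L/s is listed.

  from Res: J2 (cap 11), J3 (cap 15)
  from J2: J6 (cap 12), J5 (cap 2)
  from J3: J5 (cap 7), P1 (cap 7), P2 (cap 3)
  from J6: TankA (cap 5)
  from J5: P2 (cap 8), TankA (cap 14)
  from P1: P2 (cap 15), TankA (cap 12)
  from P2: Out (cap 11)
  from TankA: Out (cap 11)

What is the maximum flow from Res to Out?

Augment Res→J3→P2→Out: bottleneck 3, flow now 3.
Augment Res→J2→J6→TankA→Out: bottleneck 5, flow now 8.
Augment Res→J2→J5→P2→Out: bottleneck 2, flow now 10.
Augment Res→J3→J5→P2→Out: bottleneck 6, flow now 16.
Augment Res→J3→J5→TankA→Out: bottleneck 1, flow now 17.
Augment Res→J3→P1→TankA→Out: bottleneck 5, flow now 22.
No augmenting path remains; maximum flow = 22.
In the residual graph, reachable from Res: {Res, J2, J6}.
Min-cut edges: Res→J3 (15), J2→J5 (2), J6→TankA (5); capacity 15 + 2 + 5 = 22.
This cut is saturated, so no flow can exceed 22.

22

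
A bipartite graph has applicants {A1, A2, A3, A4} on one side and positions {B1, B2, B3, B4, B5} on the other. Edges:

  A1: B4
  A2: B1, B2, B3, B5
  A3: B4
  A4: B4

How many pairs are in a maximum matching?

Unit-capacity flow: source→left, listed edges, right→sink; max matching = max flow.
Augmenting path A1→B4 (+1); matched 1.
Augmenting path A2→B1 (+1); matched 2.
No augmenting path remains; maximum matching = 2.
König certificate: {A2, B4} is a vertex cover of size 2 (every listed pair touches it), so no matching can be larger.

2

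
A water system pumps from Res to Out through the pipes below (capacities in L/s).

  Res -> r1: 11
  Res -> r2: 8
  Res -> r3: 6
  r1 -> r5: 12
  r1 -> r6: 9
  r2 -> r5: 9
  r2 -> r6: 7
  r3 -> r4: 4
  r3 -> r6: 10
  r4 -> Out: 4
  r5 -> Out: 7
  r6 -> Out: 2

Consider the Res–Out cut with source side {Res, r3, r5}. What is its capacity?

Edges leaving {Res, r3, r5}: Res→r1 (11), Res→r2 (8), r3→r4 (4), r3→r6 (10), r5→Out (7).
Cut capacity = 11 + 8 + 4 + 10 + 7 = 40.

40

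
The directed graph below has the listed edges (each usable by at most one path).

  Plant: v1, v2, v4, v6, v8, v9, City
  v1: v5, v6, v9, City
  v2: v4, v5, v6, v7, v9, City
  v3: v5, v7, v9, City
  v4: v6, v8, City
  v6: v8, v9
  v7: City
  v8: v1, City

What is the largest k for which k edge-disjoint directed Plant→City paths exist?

Assign every edge capacity 1; by Menger, the answer equals the max flow.
Path Plant→City (+1); total 1.
Path Plant→v1→City (+1); total 2.
Path Plant→v2→City (+1); total 3.
Path Plant→v4→City (+1); total 4.
Path Plant→v8→City (+1); total 5.
No residual Plant→City path; max flow = 5.
Certifying cut of size 5: {Plant→City, Plant→v2, Plant→v4, v1→City, v8→City}.

5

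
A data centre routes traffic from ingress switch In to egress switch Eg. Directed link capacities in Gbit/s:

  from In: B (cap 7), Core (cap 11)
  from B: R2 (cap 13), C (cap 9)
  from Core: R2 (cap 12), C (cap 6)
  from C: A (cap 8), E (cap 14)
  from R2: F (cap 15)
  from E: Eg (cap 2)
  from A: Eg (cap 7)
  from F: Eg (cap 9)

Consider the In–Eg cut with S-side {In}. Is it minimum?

Yes — it is a minimum cut (capacity 18).

Given cut capacity: 7 + 11 = 18.
Augment In→B→C→E→Eg: bottleneck 2, flow now 2.
Augment In→B→C→A→Eg: bottleneck 5, flow now 7.
Augment In→Core→C→A→Eg: bottleneck 2, flow now 9.
Augment In→Core→R2→F→Eg: bottleneck 9, flow now 18.
No augmenting path remains; maximum flow = 18.
Cut capacity 18 equals the max flow, so it is a minimum cut.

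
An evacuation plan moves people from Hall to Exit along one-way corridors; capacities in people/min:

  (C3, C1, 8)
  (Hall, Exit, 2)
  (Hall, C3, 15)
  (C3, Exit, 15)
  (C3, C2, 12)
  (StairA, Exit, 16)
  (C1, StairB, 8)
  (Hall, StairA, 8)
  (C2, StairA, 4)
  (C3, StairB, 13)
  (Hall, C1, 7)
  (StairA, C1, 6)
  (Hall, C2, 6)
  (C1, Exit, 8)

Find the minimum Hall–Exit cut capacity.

36

Augment Hall→Exit: bottleneck 2, flow now 2.
Augment Hall→C3→Exit: bottleneck 15, flow now 17.
Augment Hall→StairA→Exit: bottleneck 8, flow now 25.
Augment Hall→C1→Exit: bottleneck 7, flow now 32.
Augment Hall→C2→StairA→Exit: bottleneck 4, flow now 36.
No augmenting path remains; maximum flow = 36.
By max-flow min-cut, the minimum cut capacity equals the max flow.
In the residual graph, reachable from Hall: {Hall, C2}.
Min-cut edges: Hall→C3 (15), Hall→StairA (8), Hall→C1 (7), Hall→Exit (2), C2→StairA (4); capacity 15 + 8 + 7 + 2 + 4 = 36.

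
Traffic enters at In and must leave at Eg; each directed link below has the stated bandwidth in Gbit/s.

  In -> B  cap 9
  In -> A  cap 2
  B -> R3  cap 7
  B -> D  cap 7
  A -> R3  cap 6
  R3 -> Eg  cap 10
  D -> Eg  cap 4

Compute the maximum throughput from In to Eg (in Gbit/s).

11

Augment In→B→R3→Eg: bottleneck 7, flow now 7.
Augment In→B→D→Eg: bottleneck 2, flow now 9.
Augment In→A→R3→Eg: bottleneck 2, flow now 11.
No augmenting path remains; maximum flow = 11.
In the residual graph, reachable from In: {In}.
Min-cut edges: In→B (9), In→A (2); capacity 9 + 2 = 11.
This cut is saturated, so no flow can exceed 11.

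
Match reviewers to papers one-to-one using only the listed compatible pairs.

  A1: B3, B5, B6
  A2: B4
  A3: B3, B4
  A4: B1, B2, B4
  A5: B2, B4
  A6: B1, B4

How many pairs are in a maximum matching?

5

Unit-capacity flow: source→left, listed edges, right→sink; max matching = max flow.
Augmenting path A1→B3 (+1); matched 1.
Augmenting path A2→B4 (+1); matched 2.
Augmenting path A4→B1 (+1); matched 3.
Augmenting path A5→B2 (+1); matched 4.
Augmenting path A3→B3→A1→B5 (+1); matched 5.
No augmenting path remains; maximum matching = 5.
König certificate: {A1, A3, B1, B2, B4} is a vertex cover of size 5 (every listed pair touches it), so no matching can be larger.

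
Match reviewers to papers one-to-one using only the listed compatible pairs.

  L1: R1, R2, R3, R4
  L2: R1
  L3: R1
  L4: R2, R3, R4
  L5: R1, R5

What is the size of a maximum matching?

4

Unit-capacity flow: source→left, listed edges, right→sink; max matching = max flow.
Augmenting path L1→R1 (+1); matched 1.
Augmenting path L4→R2 (+1); matched 2.
Augmenting path L5→R5 (+1); matched 3.
Augmenting path L2→R1→L1→R3 (+1); matched 4.
No augmenting path remains; maximum matching = 4.
König certificate: {L1, L4, L5, R1} is a vertex cover of size 4 (every listed pair touches it), so no matching can be larger.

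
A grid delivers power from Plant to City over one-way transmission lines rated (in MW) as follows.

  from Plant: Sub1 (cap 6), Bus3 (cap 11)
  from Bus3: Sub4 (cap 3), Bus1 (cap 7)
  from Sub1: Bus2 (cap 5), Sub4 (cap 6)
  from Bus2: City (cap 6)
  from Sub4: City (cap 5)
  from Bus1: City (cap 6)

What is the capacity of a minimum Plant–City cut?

15

Augment Plant→Bus3→Sub4→City: bottleneck 3, flow now 3.
Augment Plant→Bus3→Bus1→City: bottleneck 6, flow now 9.
Augment Plant→Sub1→Bus2→City: bottleneck 5, flow now 14.
Augment Plant→Sub1→Sub4→City: bottleneck 1, flow now 15.
No augmenting path remains; maximum flow = 15.
By max-flow min-cut, the minimum cut capacity equals the max flow.
In the residual graph, reachable from Plant: {Plant, Bus3, Bus1}.
Min-cut edges: Plant→Sub1 (6), Bus3→Sub4 (3), Bus1→City (6); capacity 6 + 3 + 6 = 15.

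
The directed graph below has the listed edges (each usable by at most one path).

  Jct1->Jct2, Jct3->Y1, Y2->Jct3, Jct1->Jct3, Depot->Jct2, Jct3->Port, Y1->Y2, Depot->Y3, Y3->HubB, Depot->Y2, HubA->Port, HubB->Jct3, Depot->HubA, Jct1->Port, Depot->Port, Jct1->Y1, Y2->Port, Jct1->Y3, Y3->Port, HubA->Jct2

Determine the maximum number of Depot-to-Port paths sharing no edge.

4

Assign every edge capacity 1; by Menger, the answer equals the max flow.
Path Depot→Port (+1); total 1.
Path Depot→Y3→Port (+1); total 2.
Path Depot→HubA→Port (+1); total 3.
Path Depot→Y2→Port (+1); total 4.
No residual Depot→Port path; max flow = 4.
Certifying cut of size 4: {Depot→HubA, Depot→Port, Depot→Y2, Depot→Y3}.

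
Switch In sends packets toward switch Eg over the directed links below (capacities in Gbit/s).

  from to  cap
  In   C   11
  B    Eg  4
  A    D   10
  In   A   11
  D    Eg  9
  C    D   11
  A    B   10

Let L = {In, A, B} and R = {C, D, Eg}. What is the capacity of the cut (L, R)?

25

Edges leaving {In, A, B}: In→C (11), A→D (10), B→Eg (4).
Cut capacity = 11 + 10 + 4 = 25.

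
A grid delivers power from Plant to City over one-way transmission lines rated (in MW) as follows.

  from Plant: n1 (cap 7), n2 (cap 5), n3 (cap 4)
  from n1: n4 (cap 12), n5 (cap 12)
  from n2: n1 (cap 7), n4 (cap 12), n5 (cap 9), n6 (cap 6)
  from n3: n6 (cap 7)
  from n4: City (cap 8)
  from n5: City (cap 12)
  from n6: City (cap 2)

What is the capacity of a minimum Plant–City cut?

14

Augment Plant→n1→n4→City: bottleneck 7, flow now 7.
Augment Plant→n2→n4→City: bottleneck 1, flow now 8.
Augment Plant→n2→n5→City: bottleneck 4, flow now 12.
Augment Plant→n3→n6→City: bottleneck 2, flow now 14.
No augmenting path remains; maximum flow = 14.
By max-flow min-cut, the minimum cut capacity equals the max flow.
In the residual graph, reachable from Plant: {Plant, n3, n6}.
Min-cut edges: Plant→n1 (7), Plant→n2 (5), n6→City (2); capacity 7 + 5 + 2 = 14.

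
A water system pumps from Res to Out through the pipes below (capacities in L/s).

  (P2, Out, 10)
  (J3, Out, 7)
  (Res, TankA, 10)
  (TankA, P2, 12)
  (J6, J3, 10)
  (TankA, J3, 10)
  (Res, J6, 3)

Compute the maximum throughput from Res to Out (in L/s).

13

Augment Res→TankA→J3→Out: bottleneck 7, flow now 7.
Augment Res→TankA→P2→Out: bottleneck 3, flow now 10.
Augment Res→J6→J3→TankA→P2→Out: bottleneck 3, flow now 13. (uses reverse residual edge)
No augmenting path remains; maximum flow = 13.
In the residual graph, reachable from Res: {Res}.
Min-cut edges: Res→TankA (10), Res→J6 (3); capacity 10 + 3 = 13.
This cut is saturated, so no flow can exceed 13.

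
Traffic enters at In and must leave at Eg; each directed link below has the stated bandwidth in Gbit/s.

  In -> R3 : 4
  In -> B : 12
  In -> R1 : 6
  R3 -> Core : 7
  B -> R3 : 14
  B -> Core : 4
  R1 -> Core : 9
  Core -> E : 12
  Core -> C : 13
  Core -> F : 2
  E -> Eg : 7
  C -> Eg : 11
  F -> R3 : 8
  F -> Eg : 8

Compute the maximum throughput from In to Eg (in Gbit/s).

Augment In→R3→Core→E→Eg: bottleneck 4, flow now 4.
Augment In→B→Core→E→Eg: bottleneck 3, flow now 7.
Augment In→B→Core→C→Eg: bottleneck 1, flow now 8.
Augment In→R1→Core→C→Eg: bottleneck 6, flow now 14.
Augment In→B→R3→Core→C→Eg: bottleneck 3, flow now 17.
No augmenting path remains; maximum flow = 17.
In the residual graph, reachable from In: {In, R3, B}.
Min-cut edges: In→R1 (6), R3→Core (7), B→Core (4); capacity 6 + 7 + 4 = 17.
This cut is saturated, so no flow can exceed 17.

17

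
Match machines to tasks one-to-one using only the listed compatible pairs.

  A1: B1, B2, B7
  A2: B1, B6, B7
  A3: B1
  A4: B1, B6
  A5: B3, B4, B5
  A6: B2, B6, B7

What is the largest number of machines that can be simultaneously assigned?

5

Unit-capacity flow: source→left, listed edges, right→sink; max matching = max flow.
Augmenting path A1→B1 (+1); matched 1.
Augmenting path A2→B6 (+1); matched 2.
Augmenting path A5→B3 (+1); matched 3.
Augmenting path A6→B2 (+1); matched 4.
Augmenting path A3→B1→A1→B7 (+1); matched 5.
No augmenting path remains; maximum matching = 5.
König certificate: {A5, B1, B2, B6, B7} is a vertex cover of size 5 (every listed pair touches it), so no matching can be larger.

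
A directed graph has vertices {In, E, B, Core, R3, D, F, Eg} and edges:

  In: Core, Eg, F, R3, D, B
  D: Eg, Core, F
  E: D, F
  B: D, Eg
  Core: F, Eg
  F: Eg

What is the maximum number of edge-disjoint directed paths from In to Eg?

5

Assign every edge capacity 1; by Menger, the answer equals the max flow.
Path In→Eg (+1); total 1.
Path In→B→Eg (+1); total 2.
Path In→Core→Eg (+1); total 3.
Path In→D→Eg (+1); total 4.
Path In→F→Eg (+1); total 5.
No residual In→Eg path; max flow = 5.
Certifying cut of size 5: {In→B, In→Core, In→D, In→Eg, In→F}.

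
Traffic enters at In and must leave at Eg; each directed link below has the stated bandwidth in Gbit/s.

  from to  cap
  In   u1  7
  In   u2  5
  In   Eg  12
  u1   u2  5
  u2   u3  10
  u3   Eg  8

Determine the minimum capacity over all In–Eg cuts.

20

Augment In→Eg: bottleneck 12, flow now 12.
Augment In→u2→u3→Eg: bottleneck 5, flow now 17.
Augment In→u1→u2→u3→Eg: bottleneck 3, flow now 20.
No augmenting path remains; maximum flow = 20.
By max-flow min-cut, the minimum cut capacity equals the max flow.
In the residual graph, reachable from In: {In, u1, u2, u3}.
Min-cut edges: In→Eg (12), u3→Eg (8); capacity 12 + 8 = 20.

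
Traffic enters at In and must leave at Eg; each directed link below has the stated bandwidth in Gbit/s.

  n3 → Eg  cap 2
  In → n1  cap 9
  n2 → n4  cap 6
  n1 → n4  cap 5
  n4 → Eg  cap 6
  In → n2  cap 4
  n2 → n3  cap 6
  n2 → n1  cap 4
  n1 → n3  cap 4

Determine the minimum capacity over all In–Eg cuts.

8

Augment In→n1→n3→Eg: bottleneck 2, flow now 2.
Augment In→n1→n4→Eg: bottleneck 5, flow now 7.
Augment In→n2→n4→Eg: bottleneck 1, flow now 8.
No augmenting path remains; maximum flow = 8.
By max-flow min-cut, the minimum cut capacity equals the max flow.
In the residual graph, reachable from In: {In, n1, n2, n3, n4}.
Min-cut edges: n3→Eg (2), n4→Eg (6); capacity 2 + 6 = 8.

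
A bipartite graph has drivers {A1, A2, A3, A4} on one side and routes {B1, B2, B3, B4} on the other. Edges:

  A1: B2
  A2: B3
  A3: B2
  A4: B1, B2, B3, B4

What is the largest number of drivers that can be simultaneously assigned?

3

Unit-capacity flow: source→left, listed edges, right→sink; max matching = max flow.
Augmenting path A1→B2 (+1); matched 1.
Augmenting path A2→B3 (+1); matched 2.
Augmenting path A4→B1 (+1); matched 3.
No augmenting path remains; maximum matching = 3.
König certificate: {A2, A4, B2} is a vertex cover of size 3 (every listed pair touches it), so no matching can be larger.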